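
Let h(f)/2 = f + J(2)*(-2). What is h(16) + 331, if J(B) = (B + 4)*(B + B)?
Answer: 267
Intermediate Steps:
J(B) = 2*B*(4 + B) (J(B) = (4 + B)*(2*B) = 2*B*(4 + B))
h(f) = -96 + 2*f (h(f) = 2*(f + (2*2*(4 + 2))*(-2)) = 2*(f + (2*2*6)*(-2)) = 2*(f + 24*(-2)) = 2*(f - 48) = 2*(-48 + f) = -96 + 2*f)
h(16) + 331 = (-96 + 2*16) + 331 = (-96 + 32) + 331 = -64 + 331 = 267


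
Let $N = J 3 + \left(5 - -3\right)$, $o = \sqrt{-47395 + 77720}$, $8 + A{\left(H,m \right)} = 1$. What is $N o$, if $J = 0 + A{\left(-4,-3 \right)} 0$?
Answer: $40 \sqrt{1213} \approx 1393.1$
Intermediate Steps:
$A{\left(H,m \right)} = -7$ ($A{\left(H,m \right)} = -8 + 1 = -7$)
$J = 0$ ($J = 0 - 0 = 0 + 0 = 0$)
$o = 5 \sqrt{1213}$ ($o = \sqrt{30325} = 5 \sqrt{1213} \approx 174.14$)
$N = 8$ ($N = 0 \cdot 3 + \left(5 - -3\right) = 0 + \left(5 + 3\right) = 0 + 8 = 8$)
$N o = 8 \cdot 5 \sqrt{1213} = 40 \sqrt{1213}$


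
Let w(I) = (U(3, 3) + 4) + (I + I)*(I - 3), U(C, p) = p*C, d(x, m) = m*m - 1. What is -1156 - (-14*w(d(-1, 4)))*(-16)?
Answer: -84708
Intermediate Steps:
d(x, m) = -1 + m² (d(x, m) = m² - 1 = -1 + m²)
U(C, p) = C*p
w(I) = 13 + 2*I*(-3 + I) (w(I) = (3*3 + 4) + (I + I)*(I - 3) = (9 + 4) + (2*I)*(-3 + I) = 13 + 2*I*(-3 + I))
-1156 - (-14*w(d(-1, 4)))*(-16) = -1156 - (-14*(13 - 6*(-1 + 4²) + 2*(-1 + 4²)²))*(-16) = -1156 - (-14*(13 - 6*(-1 + 16) + 2*(-1 + 16)²))*(-16) = -1156 - (-14*(13 - 6*15 + 2*15²))*(-16) = -1156 - (-14*(13 - 90 + 2*225))*(-16) = -1156 - (-14*(13 - 90 + 450))*(-16) = -1156 - (-14*373)*(-16) = -1156 - (-5222)*(-16) = -1156 - 1*83552 = -1156 - 83552 = -84708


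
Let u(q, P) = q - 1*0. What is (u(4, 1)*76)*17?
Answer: 5168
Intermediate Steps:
u(q, P) = q (u(q, P) = q + 0 = q)
(u(4, 1)*76)*17 = (4*76)*17 = 304*17 = 5168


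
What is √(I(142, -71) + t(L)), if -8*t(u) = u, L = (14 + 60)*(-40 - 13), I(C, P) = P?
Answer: √1677/2 ≈ 20.476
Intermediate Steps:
L = -3922 (L = 74*(-53) = -3922)
t(u) = -u/8
√(I(142, -71) + t(L)) = √(-71 - ⅛*(-3922)) = √(-71 + 1961/4) = √(1677/4) = √1677/2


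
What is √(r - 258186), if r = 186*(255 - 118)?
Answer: 48*I*√101 ≈ 482.39*I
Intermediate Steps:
r = 25482 (r = 186*137 = 25482)
√(r - 258186) = √(25482 - 258186) = √(-232704) = 48*I*√101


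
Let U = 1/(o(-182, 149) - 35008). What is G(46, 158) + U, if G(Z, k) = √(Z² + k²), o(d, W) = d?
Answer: -1/35190 + 2*√6770 ≈ 164.56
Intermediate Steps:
U = -1/35190 (U = 1/(-182 - 35008) = 1/(-35190) = -1/35190 ≈ -2.8417e-5)
G(46, 158) + U = √(46² + 158²) - 1/35190 = √(2116 + 24964) - 1/35190 = √27080 - 1/35190 = 2*√6770 - 1/35190 = -1/35190 + 2*√6770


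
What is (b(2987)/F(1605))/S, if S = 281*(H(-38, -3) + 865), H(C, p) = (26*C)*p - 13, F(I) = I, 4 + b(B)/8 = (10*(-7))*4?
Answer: -284/215129385 ≈ -1.3201e-6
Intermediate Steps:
b(B) = -2272 (b(B) = -32 + 8*((10*(-7))*4) = -32 + 8*(-70*4) = -32 + 8*(-280) = -32 - 2240 = -2272)
H(C, p) = -13 + 26*C*p (H(C, p) = 26*C*p - 13 = -13 + 26*C*p)
S = 1072296 (S = 281*((-13 + 26*(-38)*(-3)) + 865) = 281*((-13 + 2964) + 865) = 281*(2951 + 865) = 281*3816 = 1072296)
(b(2987)/F(1605))/S = -2272/1605/1072296 = -2272*1/1605*(1/1072296) = -2272/1605*1/1072296 = -284/215129385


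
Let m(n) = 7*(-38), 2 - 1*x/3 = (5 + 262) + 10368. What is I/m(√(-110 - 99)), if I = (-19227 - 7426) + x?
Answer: 29276/133 ≈ 220.12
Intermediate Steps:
x = -31899 (x = 6 - 3*((5 + 262) + 10368) = 6 - 3*(267 + 10368) = 6 - 3*10635 = 6 - 31905 = -31899)
m(n) = -266
I = -58552 (I = (-19227 - 7426) - 31899 = -26653 - 31899 = -58552)
I/m(√(-110 - 99)) = -58552/(-266) = -58552*(-1/266) = 29276/133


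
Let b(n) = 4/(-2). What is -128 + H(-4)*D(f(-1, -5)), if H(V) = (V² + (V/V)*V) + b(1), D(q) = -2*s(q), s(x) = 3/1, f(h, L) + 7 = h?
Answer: -188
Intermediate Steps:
f(h, L) = -7 + h
s(x) = 3 (s(x) = 3*1 = 3)
D(q) = -6 (D(q) = -2*3 = -6)
b(n) = -2 (b(n) = 4*(-½) = -2)
H(V) = -2 + V + V² (H(V) = (V² + (V/V)*V) - 2 = (V² + 1*V) - 2 = (V² + V) - 2 = (V + V²) - 2 = -2 + V + V²)
-128 + H(-4)*D(f(-1, -5)) = -128 + (-2 - 4 + (-4)²)*(-6) = -128 + (-2 - 4 + 16)*(-6) = -128 + 10*(-6) = -128 - 60 = -188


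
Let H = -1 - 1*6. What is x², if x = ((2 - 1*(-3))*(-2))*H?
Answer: 4900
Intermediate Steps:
H = -7 (H = -1 - 6 = -7)
x = 70 (x = ((2 - 1*(-3))*(-2))*(-7) = ((2 + 3)*(-2))*(-7) = (5*(-2))*(-7) = -10*(-7) = 70)
x² = 70² = 4900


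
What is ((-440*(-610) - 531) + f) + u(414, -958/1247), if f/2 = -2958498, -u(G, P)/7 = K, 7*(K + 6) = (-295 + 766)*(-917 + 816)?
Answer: -5601514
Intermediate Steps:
K = -47613/7 (K = -6 + ((-295 + 766)*(-917 + 816))/7 = -6 + (471*(-101))/7 = -6 + (1/7)*(-47571) = -6 - 47571/7 = -47613/7 ≈ -6801.9)
u(G, P) = 47613 (u(G, P) = -7*(-47613/7) = 47613)
f = -5916996 (f = 2*(-2958498) = -5916996)
((-440*(-610) - 531) + f) + u(414, -958/1247) = ((-440*(-610) - 531) - 5916996) + 47613 = ((268400 - 531) - 5916996) + 47613 = (267869 - 5916996) + 47613 = -5649127 + 47613 = -5601514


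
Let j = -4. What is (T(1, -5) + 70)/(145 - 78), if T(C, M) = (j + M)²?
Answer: 151/67 ≈ 2.2537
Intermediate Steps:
T(C, M) = (-4 + M)²
(T(1, -5) + 70)/(145 - 78) = ((-4 - 5)² + 70)/(145 - 78) = ((-9)² + 70)/67 = (81 + 70)/67 = (1/67)*151 = 151/67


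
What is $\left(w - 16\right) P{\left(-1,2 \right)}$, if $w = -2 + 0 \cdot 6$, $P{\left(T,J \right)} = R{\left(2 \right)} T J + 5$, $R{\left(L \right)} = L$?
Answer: $-18$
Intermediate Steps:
$P{\left(T,J \right)} = 5 + 2 J T$ ($P{\left(T,J \right)} = 2 T J + 5 = 2 J T + 5 = 5 + 2 J T$)
$w = -2$ ($w = -2 + 0 = -2$)
$\left(w - 16\right) P{\left(-1,2 \right)} = \left(-2 - 16\right) \left(5 + 2 \cdot 2 \left(-1\right)\right) = - 18 \left(5 - 4\right) = \left(-18\right) 1 = -18$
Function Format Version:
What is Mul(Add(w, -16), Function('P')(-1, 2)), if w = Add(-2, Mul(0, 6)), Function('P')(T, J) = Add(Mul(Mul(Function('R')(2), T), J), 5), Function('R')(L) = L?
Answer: -18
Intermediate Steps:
Function('P')(T, J) = Add(5, Mul(2, J, T)) (Function('P')(T, J) = Add(Mul(Mul(2, T), J), 5) = Add(Mul(2, J, T), 5) = Add(5, Mul(2, J, T)))
w = -2 (w = Add(-2, 0) = -2)
Mul(Add(w, -16), Function('P')(-1, 2)) = Mul(Add(-2, -16), Add(5, Mul(2, 2, -1))) = Mul(-18, Add(5, -4)) = Mul(-18, 1) = -18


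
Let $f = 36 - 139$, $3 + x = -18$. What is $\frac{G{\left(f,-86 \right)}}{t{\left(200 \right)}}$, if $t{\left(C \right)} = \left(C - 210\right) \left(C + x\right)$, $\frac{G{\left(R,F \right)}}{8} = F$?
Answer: $\frac{344}{895} \approx 0.38436$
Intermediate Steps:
$x = -21$ ($x = -3 - 18 = -21$)
$f = -103$ ($f = 36 - 139 = -103$)
$G{\left(R,F \right)} = 8 F$
$t{\left(C \right)} = \left(-210 + C\right) \left(-21 + C\right)$ ($t{\left(C \right)} = \left(C - 210\right) \left(C - 21\right) = \left(-210 + C\right) \left(-21 + C\right)$)
$\frac{G{\left(f,-86 \right)}}{t{\left(200 \right)}} = \frac{8 \left(-86\right)}{4410 + 200^{2} - 46200} = - \frac{688}{4410 + 40000 - 46200} = - \frac{688}{-1790} = \left(-688\right) \left(- \frac{1}{1790}\right) = \frac{344}{895}$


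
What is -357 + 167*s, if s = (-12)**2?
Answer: 23691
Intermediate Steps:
s = 144
-357 + 167*s = -357 + 167*144 = -357 + 24048 = 23691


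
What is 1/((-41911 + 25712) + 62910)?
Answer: 1/46711 ≈ 2.1408e-5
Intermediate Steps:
1/((-41911 + 25712) + 62910) = 1/(-16199 + 62910) = 1/46711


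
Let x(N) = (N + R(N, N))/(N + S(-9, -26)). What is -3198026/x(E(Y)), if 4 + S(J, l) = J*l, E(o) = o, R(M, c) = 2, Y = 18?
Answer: -198277612/5 ≈ -3.9656e+7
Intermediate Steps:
S(J, l) = -4 + J*l
x(N) = (2 + N)/(230 + N) (x(N) = (N + 2)/(N + (-4 - 9*(-26))) = (2 + N)/(N + (-4 + 234)) = (2 + N)/(N + 230) = (2 + N)/(230 + N))
-3198026/x(E(Y)) = -3198026*(230 + 18)/(2 + 18) = -3198026/(20/248) = -3198026/((1/248)*20) = -3198026/5/62 = -3198026*62/5 = -198277612/5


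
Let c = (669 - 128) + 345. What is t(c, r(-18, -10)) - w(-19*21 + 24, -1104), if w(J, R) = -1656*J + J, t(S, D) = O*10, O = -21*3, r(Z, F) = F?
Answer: -621255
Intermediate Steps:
O = -63
c = 886 (c = 541 + 345 = 886)
t(S, D) = -630 (t(S, D) = -63*10 = -630)
w(J, R) = -1655*J
t(c, r(-18, -10)) - w(-19*21 + 24, -1104) = -630 - (-1655)*(-19*21 + 24) = -630 - (-1655)*(-399 + 24) = -630 - (-1655)*(-375) = -630 - 1*620625 = -630 - 620625 = -621255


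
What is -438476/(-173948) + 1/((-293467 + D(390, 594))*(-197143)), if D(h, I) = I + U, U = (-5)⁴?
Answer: 6315660040399703/2505488174266968 ≈ 2.5207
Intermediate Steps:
U = 625
D(h, I) = 625 + I (D(h, I) = I + 625 = 625 + I)
-438476/(-173948) + 1/((-293467 + D(390, 594))*(-197143)) = -438476/(-173948) + 1/((-293467 + (625 + 594))*(-197143)) = -438476*(-1/173948) - 1/197143/(-293467 + 1219) = 109619/43487 - 1/197143/(-292248) = 109619/43487 - 1/292248*(-1/197143) = 109619/43487 + 1/57614647464 = 6315660040399703/2505488174266968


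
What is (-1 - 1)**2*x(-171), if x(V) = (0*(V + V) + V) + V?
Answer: -1368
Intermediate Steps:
x(V) = 2*V (x(V) = (0*(2*V) + V) + V = (0 + V) + V = V + V = 2*V)
(-1 - 1)**2*x(-171) = (-1 - 1)**2*(2*(-171)) = (-2)**2*(-342) = 4*(-342) = -1368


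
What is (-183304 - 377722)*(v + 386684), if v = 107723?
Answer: -277375181582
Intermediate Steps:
(-183304 - 377722)*(v + 386684) = (-183304 - 377722)*(107723 + 386684) = -561026*494407 = -277375181582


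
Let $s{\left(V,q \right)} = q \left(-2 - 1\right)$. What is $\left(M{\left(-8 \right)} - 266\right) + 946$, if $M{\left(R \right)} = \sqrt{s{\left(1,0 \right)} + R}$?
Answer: $680 + 2 i \sqrt{2} \approx 680.0 + 2.8284 i$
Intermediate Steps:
$s{\left(V,q \right)} = - 3 q$ ($s{\left(V,q \right)} = q \left(-3\right) = - 3 q$)
$M{\left(R \right)} = \sqrt{R}$ ($M{\left(R \right)} = \sqrt{\left(-3\right) 0 + R} = \sqrt{0 + R} = \sqrt{R}$)
$\left(M{\left(-8 \right)} - 266\right) + 946 = \left(\sqrt{-8} - 266\right) + 946 = \left(2 i \sqrt{2} - 266\right) + 946 = \left(-266 + 2 i \sqrt{2}\right) + 946 = 680 + 2 i \sqrt{2}$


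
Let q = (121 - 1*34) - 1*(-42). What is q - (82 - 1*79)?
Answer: 126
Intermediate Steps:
q = 129 (q = (121 - 34) + 42 = 87 + 42 = 129)
q - (82 - 1*79) = 129 - (82 - 1*79) = 129 - (82 - 79) = 129 - 1*3 = 129 - 3 = 126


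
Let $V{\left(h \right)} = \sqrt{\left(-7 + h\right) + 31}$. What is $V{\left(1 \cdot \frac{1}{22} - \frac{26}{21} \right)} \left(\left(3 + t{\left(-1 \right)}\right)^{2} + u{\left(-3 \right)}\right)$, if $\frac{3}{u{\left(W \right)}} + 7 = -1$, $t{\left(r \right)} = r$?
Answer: $\frac{29 \sqrt{4868094}}{3696} \approx 17.312$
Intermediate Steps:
$u{\left(W \right)} = - \frac{3}{8}$ ($u{\left(W \right)} = \frac{3}{-7 - 1} = \frac{3}{-8} = 3 \left(- \frac{1}{8}\right) = - \frac{3}{8}$)
$V{\left(h \right)} = \sqrt{24 + h}$
$V{\left(1 \cdot \frac{1}{22} - \frac{26}{21} \right)} \left(\left(3 + t{\left(-1 \right)}\right)^{2} + u{\left(-3 \right)}\right) = \sqrt{24 + \left(1 \cdot \frac{1}{22} - \frac{26}{21}\right)} \left(\left(3 - 1\right)^{2} - \frac{3}{8}\right) = \sqrt{24 + \left(1 \cdot \frac{1}{22} - \frac{26}{21}\right)} \left(2^{2} - \frac{3}{8}\right) = \sqrt{24 + \left(\frac{1}{22} - \frac{26}{21}\right)} \left(4 - \frac{3}{8}\right) = \sqrt{24 - \frac{551}{462}} \cdot \frac{29}{8} = \sqrt{\frac{10537}{462}} \cdot \frac{29}{8} = \frac{\sqrt{4868094}}{462} \cdot \frac{29}{8} = \frac{29 \sqrt{4868094}}{3696}$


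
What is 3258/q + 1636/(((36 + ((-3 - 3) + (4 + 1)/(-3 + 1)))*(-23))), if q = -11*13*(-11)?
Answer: -93226/180895 ≈ -0.51536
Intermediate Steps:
q = 1573 (q = -143*(-11) = 1573)
3258/q + 1636/(((36 + ((-3 - 3) + (4 + 1)/(-3 + 1)))*(-23))) = 3258/1573 + 1636/(((36 + ((-3 - 3) + (4 + 1)/(-3 + 1)))*(-23))) = 3258*(1/1573) + 1636/(((36 + (-6 + 5/(-2)))*(-23))) = 3258/1573 + 1636/(((36 + (-6 + 5*(-1/2)))*(-23))) = 3258/1573 + 1636/(((36 + (-6 - 5/2))*(-23))) = 3258/1573 + 1636/(((36 - 17/2)*(-23))) = 3258/1573 + 1636/(((55/2)*(-23))) = 3258/1573 + 1636/(-1265/2) = 3258/1573 + 1636*(-2/1265) = 3258/1573 - 3272/1265 = -93226/180895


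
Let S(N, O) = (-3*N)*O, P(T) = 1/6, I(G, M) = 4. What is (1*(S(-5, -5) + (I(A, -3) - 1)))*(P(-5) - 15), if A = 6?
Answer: 1068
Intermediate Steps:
P(T) = ⅙
S(N, O) = -3*N*O
(1*(S(-5, -5) + (I(A, -3) - 1)))*(P(-5) - 15) = (1*(-3*(-5)*(-5) + (4 - 1)))*(⅙ - 15) = (1*(-75 + 3))*(-89/6) = (1*(-72))*(-89/6) = -72*(-89/6) = 1068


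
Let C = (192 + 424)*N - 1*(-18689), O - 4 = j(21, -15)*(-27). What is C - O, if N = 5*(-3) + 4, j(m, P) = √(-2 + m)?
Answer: 11909 + 27*√19 ≈ 12027.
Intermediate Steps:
N = -11 (N = -15 + 4 = -11)
O = 4 - 27*√19 (O = 4 + √(-2 + 21)*(-27) = 4 + √19*(-27) = 4 - 27*√19 ≈ -113.69)
C = 11913 (C = (192 + 424)*(-11) - 1*(-18689) = 616*(-11) + 18689 = -6776 + 18689 = 11913)
C - O = 11913 - (4 - 27*√19) = 11913 + (-4 + 27*√19) = 11909 + 27*√19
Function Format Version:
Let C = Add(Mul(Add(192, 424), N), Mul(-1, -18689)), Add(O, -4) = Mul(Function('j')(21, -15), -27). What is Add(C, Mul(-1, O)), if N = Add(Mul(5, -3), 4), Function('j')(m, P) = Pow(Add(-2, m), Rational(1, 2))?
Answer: Add(11909, Mul(27, Pow(19, Rational(1, 2)))) ≈ 12027.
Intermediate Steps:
N = -11 (N = Add(-15, 4) = -11)
O = Add(4, Mul(-27, Pow(19, Rational(1, 2)))) (O = Add(4, Mul(Pow(Add(-2, 21), Rational(1, 2)), -27)) = Add(4, Mul(Pow(19, Rational(1, 2)), -27)) = Add(4, Mul(-27, Pow(19, Rational(1, 2)))) ≈ -113.69)
C = 11913 (C = Add(Mul(Add(192, 424), -11), Mul(-1, -18689)) = Add(Mul(616, -11), 18689) = Add(-6776, 18689) = 11913)
Add(C, Mul(-1, O)) = Add(11913, Mul(-1, Add(4, Mul(-27, Pow(19, Rational(1, 2)))))) = Add(11913, Add(-4, Mul(27, Pow(19, Rational(1, 2))))) = Add(11909, Mul(27, Pow(19, Rational(1, 2))))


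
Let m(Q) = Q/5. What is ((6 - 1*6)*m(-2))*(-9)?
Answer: 0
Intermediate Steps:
m(Q) = Q/5 (m(Q) = Q*(⅕) = Q/5)
((6 - 1*6)*m(-2))*(-9) = ((6 - 1*6)*((⅕)*(-2)))*(-9) = ((6 - 6)*(-⅖))*(-9) = (0*(-⅖))*(-9) = 0*(-9) = 0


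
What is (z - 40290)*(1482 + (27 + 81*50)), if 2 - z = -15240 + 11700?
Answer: -204282132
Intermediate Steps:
z = 3542 (z = 2 - (-15240 + 11700) = 2 - 1*(-3540) = 2 + 3540 = 3542)
(z - 40290)*(1482 + (27 + 81*50)) = (3542 - 40290)*(1482 + (27 + 81*50)) = -36748*(1482 + (27 + 4050)) = -36748*(1482 + 4077) = -36748*5559 = -204282132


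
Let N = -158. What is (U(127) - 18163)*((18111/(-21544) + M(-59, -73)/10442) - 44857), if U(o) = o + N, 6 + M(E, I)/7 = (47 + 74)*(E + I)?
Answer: 45911373002377267/56240612 ≈ 8.1634e+8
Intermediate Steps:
M(E, I) = -42 + 847*E + 847*I (M(E, I) = -42 + 7*((47 + 74)*(E + I)) = -42 + 7*(121*(E + I)) = -42 + 7*(121*E + 121*I) = -42 + (847*E + 847*I) = -42 + 847*E + 847*I)
U(o) = -158 + o (U(o) = o - 158 = -158 + o)
(U(127) - 18163)*((18111/(-21544) + M(-59, -73)/10442) - 44857) = ((-158 + 127) - 18163)*((18111/(-21544) + (-42 + 847*(-59) + 847*(-73))/10442) - 44857) = (-31 - 18163)*((18111*(-1/21544) + (-42 - 49973 - 61831)*(1/10442)) - 44857) = -18194*((-18111/21544 - 111846*1/10442) - 44857) = -18194*((-18111/21544 - 55923/5221) - 44857) = -18194*(-1299362643/112481224 - 44857) = -18194*(-5046869627611/112481224) = 45911373002377267/56240612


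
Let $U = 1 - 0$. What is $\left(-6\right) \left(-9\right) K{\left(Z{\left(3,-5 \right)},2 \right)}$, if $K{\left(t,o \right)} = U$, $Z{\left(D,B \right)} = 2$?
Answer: $54$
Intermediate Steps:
$U = 1$ ($U = 1 + 0 = 1$)
$K{\left(t,o \right)} = 1$
$\left(-6\right) \left(-9\right) K{\left(Z{\left(3,-5 \right)},2 \right)} = \left(-6\right) \left(-9\right) 1 = 54 \cdot 1 = 54$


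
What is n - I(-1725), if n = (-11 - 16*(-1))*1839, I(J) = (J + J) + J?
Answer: 14370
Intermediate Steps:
I(J) = 3*J (I(J) = 2*J + J = 3*J)
n = 9195 (n = (-11 + 16)*1839 = 5*1839 = 9195)
n - I(-1725) = 9195 - 3*(-1725) = 9195 - 1*(-5175) = 9195 + 5175 = 14370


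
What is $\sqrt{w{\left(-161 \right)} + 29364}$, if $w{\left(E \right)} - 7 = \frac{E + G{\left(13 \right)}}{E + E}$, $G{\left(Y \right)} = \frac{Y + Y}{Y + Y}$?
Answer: $\frac{\sqrt{761338571}}{161} \approx 171.38$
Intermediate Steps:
$G{\left(Y \right)} = 1$ ($G{\left(Y \right)} = \frac{2 Y}{2 Y} = 2 Y \frac{1}{2 Y} = 1$)
$w{\left(E \right)} = 7 + \frac{1 + E}{2 E}$ ($w{\left(E \right)} = 7 + \frac{E + 1}{E + E} = 7 + \frac{1 + E}{2 E}$)
$\sqrt{w{\left(-161 \right)} + 29364} = \sqrt{\frac{1 + 15 \left(-161\right)}{2 \left(-161\right)} + 29364} = \sqrt{\frac{1}{2} \left(- \frac{1}{161}\right) \left(1 - 2415\right) + 29364} = \sqrt{\frac{1}{2} \left(- \frac{1}{161}\right) \left(-2414\right) + 29364} = \sqrt{\frac{1207}{161} + 29364} = \sqrt{\frac{4728811}{161}} = \frac{\sqrt{761338571}}{161}$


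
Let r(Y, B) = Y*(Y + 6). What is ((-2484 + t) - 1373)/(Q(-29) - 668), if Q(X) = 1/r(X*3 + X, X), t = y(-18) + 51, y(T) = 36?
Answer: 48105200/8523679 ≈ 5.6437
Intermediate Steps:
r(Y, B) = Y*(6 + Y)
t = 87 (t = 36 + 51 = 87)
Q(X) = 1/(4*X*(6 + 4*X)) (Q(X) = 1/((X*3 + X)*(6 + (X*3 + X))) = 1/((3*X + X)*(6 + (3*X + X))) = 1/((4*X)*(6 + 4*X)) = 1/(4*X*(6 + 4*X)))
((-2484 + t) - 1373)/(Q(-29) - 668) = ((-2484 + 87) - 1373)/((⅛)/(-29*(3 + 2*(-29))) - 668) = (-2397 - 1373)/((⅛)*(-1/29)/(3 - 58) - 668) = -3770/((⅛)*(-1/29)/(-55) - 668) = -3770/((⅛)*(-1/29)*(-1/55) - 668) = -3770/(1/12760 - 668) = -3770/(-8523679/12760) = -3770*(-12760/8523679) = 48105200/8523679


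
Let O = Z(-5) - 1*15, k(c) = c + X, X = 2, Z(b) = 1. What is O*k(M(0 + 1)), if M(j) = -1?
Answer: -14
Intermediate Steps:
k(c) = 2 + c (k(c) = c + 2 = 2 + c)
O = -14 (O = 1 - 1*15 = 1 - 15 = -14)
O*k(M(0 + 1)) = -14*(2 - 1) = -14*1 = -14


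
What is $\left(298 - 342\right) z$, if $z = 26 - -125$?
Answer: $-6644$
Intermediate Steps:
$z = 151$ ($z = 26 + 125 = 151$)
$\left(298 - 342\right) z = \left(298 - 342\right) 151 = \left(-44\right) 151 = -6644$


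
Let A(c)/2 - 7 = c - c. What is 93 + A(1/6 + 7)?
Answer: 107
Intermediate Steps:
A(c) = 14 (A(c) = 14 + 2*(c - c) = 14 + 2*0 = 14 + 0 = 14)
93 + A(1/6 + 7) = 93 + 14 = 107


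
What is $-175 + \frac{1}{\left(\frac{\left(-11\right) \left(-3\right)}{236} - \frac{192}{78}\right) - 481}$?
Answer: $- \frac{259498493}{1482831} \approx -175.0$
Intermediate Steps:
$-175 + \frac{1}{\left(\frac{\left(-11\right) \left(-3\right)}{236} - \frac{192}{78}\right) - 481} = -175 + \frac{1}{\left(33 \cdot \frac{1}{236} - \frac{32}{13}\right) - 481} = -175 + \frac{1}{\left(\frac{33}{236} - \frac{32}{13}\right) - 481} = -175 + \frac{1}{- \frac{7123}{3068} - 481} = -175 + \frac{1}{- \frac{1482831}{3068}} = -175 - \frac{3068}{1482831} = - \frac{259498493}{1482831}$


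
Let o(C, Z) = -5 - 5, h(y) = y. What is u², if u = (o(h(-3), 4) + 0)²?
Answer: 10000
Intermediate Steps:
o(C, Z) = -10
u = 100 (u = (-10 + 0)² = (-10)² = 100)
u² = 100² = 10000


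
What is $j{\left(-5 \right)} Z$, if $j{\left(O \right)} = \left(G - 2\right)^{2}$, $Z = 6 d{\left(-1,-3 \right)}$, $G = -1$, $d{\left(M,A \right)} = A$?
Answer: $-162$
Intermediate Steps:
$Z = -18$ ($Z = 6 \left(-3\right) = -18$)
$j{\left(O \right)} = 9$ ($j{\left(O \right)} = \left(-1 - 2\right)^{2} = \left(-3\right)^{2} = 9$)
$j{\left(-5 \right)} Z = 9 \left(-18\right) = -162$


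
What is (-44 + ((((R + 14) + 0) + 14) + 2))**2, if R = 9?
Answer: 25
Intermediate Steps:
(-44 + ((((R + 14) + 0) + 14) + 2))**2 = (-44 + ((((9 + 14) + 0) + 14) + 2))**2 = (-44 + (((23 + 0) + 14) + 2))**2 = (-44 + ((23 + 14) + 2))**2 = (-44 + (37 + 2))**2 = (-44 + 39)**2 = (-5)**2 = 25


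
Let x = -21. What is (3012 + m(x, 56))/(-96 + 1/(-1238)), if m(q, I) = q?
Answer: -3702858/118849 ≈ -31.156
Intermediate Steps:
(3012 + m(x, 56))/(-96 + 1/(-1238)) = (3012 - 21)/(-96 + 1/(-1238)) = 2991/(-96 - 1/1238) = 2991/(-118849/1238) = 2991*(-1238/118849) = -3702858/118849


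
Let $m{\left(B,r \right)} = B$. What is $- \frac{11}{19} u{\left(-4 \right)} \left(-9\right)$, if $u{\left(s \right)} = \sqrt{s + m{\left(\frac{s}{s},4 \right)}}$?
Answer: $\frac{99 i \sqrt{3}}{19} \approx 9.0249 i$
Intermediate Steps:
$u{\left(s \right)} = \sqrt{1 + s}$ ($u{\left(s \right)} = \sqrt{s + \frac{s}{s}} = \sqrt{s + 1} = \sqrt{1 + s}$)
$- \frac{11}{19} u{\left(-4 \right)} \left(-9\right) = - \frac{11}{19} \sqrt{1 - 4} \left(-9\right) = \left(-11\right) \frac{1}{19} \sqrt{-3} \left(-9\right) = - \frac{11 i \sqrt{3}}{19} \left(-9\right) = \frac{99 i \sqrt{3}}{19}$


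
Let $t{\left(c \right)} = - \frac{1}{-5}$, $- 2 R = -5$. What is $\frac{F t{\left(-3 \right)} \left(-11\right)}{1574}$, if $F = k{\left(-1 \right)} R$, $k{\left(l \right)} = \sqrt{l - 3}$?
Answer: $- \frac{11 i}{1574} \approx - 0.0069886 i$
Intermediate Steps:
$R = \frac{5}{2}$ ($R = \left(- \frac{1}{2}\right) \left(-5\right) = \frac{5}{2} \approx 2.5$)
$k{\left(l \right)} = \sqrt{-3 + l}$
$F = 5 i$ ($F = \sqrt{-3 - 1} \cdot \frac{5}{2} = \sqrt{-4} \cdot \frac{5}{2} = 2 i \frac{5}{2} = 5 i \approx 5.0 i$)
$t{\left(c \right)} = \frac{1}{5}$ ($t{\left(c \right)} = \left(-1\right) \left(- \frac{1}{5}\right) = \frac{1}{5}$)
$\frac{F t{\left(-3 \right)} \left(-11\right)}{1574} = \frac{5 i \frac{1}{5} \left(-11\right)}{1574} = i \left(-11\right) \frac{1}{1574} = - 11 i \frac{1}{1574} = - \frac{11 i}{1574}$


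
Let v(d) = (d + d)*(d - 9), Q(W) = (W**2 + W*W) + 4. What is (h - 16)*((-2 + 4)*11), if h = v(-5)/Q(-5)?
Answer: -7964/27 ≈ -294.96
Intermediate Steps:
Q(W) = 4 + 2*W**2 (Q(W) = (W**2 + W**2) + 4 = 2*W**2 + 4 = 4 + 2*W**2)
v(d) = 2*d*(-9 + d) (v(d) = (2*d)*(-9 + d) = 2*d*(-9 + d))
h = 70/27 (h = (2*(-5)*(-9 - 5))/(4 + 2*(-5)**2) = (2*(-5)*(-14))/(4 + 2*25) = 140/(4 + 50) = 140/54 = 140*(1/54) = 70/27 ≈ 2.5926)
(h - 16)*((-2 + 4)*11) = (70/27 - 16)*((-2 + 4)*11) = -724*11/27 = -362/27*22 = -7964/27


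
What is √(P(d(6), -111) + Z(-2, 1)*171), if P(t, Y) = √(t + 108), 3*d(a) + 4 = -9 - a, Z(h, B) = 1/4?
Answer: √(1539 + 12*√915)/6 ≈ 7.2686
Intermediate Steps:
Z(h, B) = ¼
d(a) = -13/3 - a/3 (d(a) = -4/3 + (-9 - a)/3 = -4/3 + (-3 - a/3) = -13/3 - a/3)
P(t, Y) = √(108 + t)
√(P(d(6), -111) + Z(-2, 1)*171) = √(√(108 + (-13/3 - ⅓*6)) + (¼)*171) = √(√(108 + (-13/3 - 2)) + 171/4) = √(√(108 - 19/3) + 171/4) = √(√(305/3) + 171/4) = √(√915/3 + 171/4) = √(171/4 + √915/3)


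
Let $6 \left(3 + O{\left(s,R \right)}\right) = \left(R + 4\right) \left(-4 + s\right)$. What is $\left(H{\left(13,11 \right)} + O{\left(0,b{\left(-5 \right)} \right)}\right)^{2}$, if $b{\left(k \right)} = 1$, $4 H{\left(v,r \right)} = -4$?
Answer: $\frac{484}{9} \approx 53.778$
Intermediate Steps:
$H{\left(v,r \right)} = -1$ ($H{\left(v,r \right)} = \frac{1}{4} \left(-4\right) = -1$)
$O{\left(s,R \right)} = -3 + \frac{\left(-4 + s\right) \left(4 + R\right)}{6}$ ($O{\left(s,R \right)} = -3 + \frac{\left(R + 4\right) \left(-4 + s\right)}{6} = -3 + \frac{\left(4 + R\right) \left(-4 + s\right)}{6} = -3 + \frac{\left(-4 + s\right) \left(4 + R\right)}{6}$)
$\left(H{\left(13,11 \right)} + O{\left(0,b{\left(-5 \right)} \right)}\right)^{2} = \left(-1 + \left(- \frac{17}{3} - \frac{2}{3} + \frac{2}{3} \cdot 0 + \frac{1}{6} \cdot 1 \cdot 0\right)\right)^{2} = \left(-1 + \left(- \frac{17}{3} - \frac{2}{3} + 0 + 0\right)\right)^{2} = \left(-1 - \frac{19}{3}\right)^{2} = \left(- \frac{22}{3}\right)^{2} = \frac{484}{9}$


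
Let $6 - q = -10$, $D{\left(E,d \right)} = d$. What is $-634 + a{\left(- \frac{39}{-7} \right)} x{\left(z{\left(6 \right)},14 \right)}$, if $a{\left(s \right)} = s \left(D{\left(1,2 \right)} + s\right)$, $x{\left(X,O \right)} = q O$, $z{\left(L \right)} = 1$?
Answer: $\frac{61706}{7} \approx 8815.1$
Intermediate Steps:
$q = 16$ ($q = 6 - -10 = 6 + 10 = 16$)
$x{\left(X,O \right)} = 16 O$
$a{\left(s \right)} = s \left(2 + s\right)$
$-634 + a{\left(- \frac{39}{-7} \right)} x{\left(z{\left(6 \right)},14 \right)} = -634 + - \frac{39}{-7} \left(2 - \frac{39}{-7}\right) 16 \cdot 14 = -634 + \left(-39\right) \left(- \frac{1}{7}\right) \left(2 - - \frac{39}{7}\right) 224 = -634 + \frac{39 \left(2 + \frac{39}{7}\right)}{7} \cdot 224 = -634 + \frac{39}{7} \cdot \frac{53}{7} \cdot 224 = -634 + \frac{2067}{49} \cdot 224 = -634 + \frac{66144}{7} = \frac{61706}{7}$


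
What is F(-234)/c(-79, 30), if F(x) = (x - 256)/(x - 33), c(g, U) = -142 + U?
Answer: -35/2136 ≈ -0.016386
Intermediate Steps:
F(x) = (-256 + x)/(-33 + x)
F(-234)/c(-79, 30) = ((-256 - 234)/(-33 - 234))/(-142 + 30) = (-490/(-267))/(-112) = -1/267*(-490)*(-1/112) = (490/267)*(-1/112) = -35/2136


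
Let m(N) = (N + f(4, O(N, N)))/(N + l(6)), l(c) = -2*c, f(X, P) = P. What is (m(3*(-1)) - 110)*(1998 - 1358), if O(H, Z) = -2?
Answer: -210560/3 ≈ -70187.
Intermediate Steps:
m(N) = (-2 + N)/(-12 + N) (m(N) = (N - 2)/(N - 2*6) = (-2 + N)/(N - 12) = (-2 + N)/(-12 + N))
(m(3*(-1)) - 110)*(1998 - 1358) = ((-2 + 3*(-1))/(-12 + 3*(-1)) - 110)*(1998 - 1358) = ((-2 - 3)/(-12 - 3) - 110)*640 = (-5/(-15) - 110)*640 = (-1/15*(-5) - 110)*640 = (⅓ - 110)*640 = -329/3*640 = -210560/3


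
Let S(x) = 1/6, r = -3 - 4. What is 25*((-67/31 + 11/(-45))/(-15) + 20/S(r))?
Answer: 2514356/837 ≈ 3004.0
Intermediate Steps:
r = -7
S(x) = 1/6
25*((-67/31 + 11/(-45))/(-15) + 20/S(r)) = 25*((-67/31 + 11/(-45))/(-15) + 20/(1/6)) = 25*((-67*1/31 + 11*(-1/45))*(-1/15) + 20*6) = 25*((-67/31 - 11/45)*(-1/15) + 120) = 25*(-3356/1395*(-1/15) + 120) = 25*(3356/20925 + 120) = 25*(2514356/20925) = 2514356/837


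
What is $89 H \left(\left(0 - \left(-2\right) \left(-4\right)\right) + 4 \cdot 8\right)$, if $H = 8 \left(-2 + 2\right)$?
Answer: $0$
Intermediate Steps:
$H = 0$ ($H = 8 \cdot 0 = 0$)
$89 H \left(\left(0 - \left(-2\right) \left(-4\right)\right) + 4 \cdot 8\right) = 89 \cdot 0 \left(\left(0 - \left(-2\right) \left(-4\right)\right) + 4 \cdot 8\right) = 0 \left(\left(0 - 8\right) + 32\right) = 0 \left(-8 + 32\right) = 0 \cdot 24 = 0$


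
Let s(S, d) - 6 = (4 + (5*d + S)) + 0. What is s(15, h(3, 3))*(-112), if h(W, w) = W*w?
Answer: -7840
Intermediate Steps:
s(S, d) = 10 + S + 5*d (s(S, d) = 6 + ((4 + (5*d + S)) + 0) = 6 + ((4 + (S + 5*d)) + 0) = 6 + ((4 + S + 5*d) + 0) = 6 + (4 + S + 5*d) = 10 + S + 5*d)
s(15, h(3, 3))*(-112) = (10 + 15 + 5*(3*3))*(-112) = (10 + 15 + 5*9)*(-112) = (10 + 15 + 45)*(-112) = 70*(-112) = -7840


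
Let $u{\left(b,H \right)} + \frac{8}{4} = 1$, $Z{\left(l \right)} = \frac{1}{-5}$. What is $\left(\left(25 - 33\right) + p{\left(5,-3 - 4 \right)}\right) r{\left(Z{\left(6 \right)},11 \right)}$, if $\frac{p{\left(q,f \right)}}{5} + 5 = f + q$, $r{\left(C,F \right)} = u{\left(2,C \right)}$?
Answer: $43$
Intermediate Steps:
$Z{\left(l \right)} = - \frac{1}{5}$
$u{\left(b,H \right)} = -1$ ($u{\left(b,H \right)} = -2 + 1 = -1$)
$r{\left(C,F \right)} = -1$
$p{\left(q,f \right)} = -25 + 5 f + 5 q$ ($p{\left(q,f \right)} = -25 + 5 \left(f + q\right) = -25 + \left(5 f + 5 q\right) = -25 + 5 f + 5 q$)
$\left(\left(25 - 33\right) + p{\left(5,-3 - 4 \right)}\right) r{\left(Z{\left(6 \right)},11 \right)} = \left(\left(25 - 33\right) + \left(-25 + 5 \left(-3 - 4\right) + 5 \cdot 5\right)\right) \left(-1\right) = \left(-8 + \left(-25 + 5 \left(-3 - 4\right) + 25\right)\right) \left(-1\right) = \left(-8 + \left(-25 + 5 \left(-7\right) + 25\right)\right) \left(-1\right) = \left(-8 - 35\right) \left(-1\right) = \left(-43\right) \left(-1\right) = 43$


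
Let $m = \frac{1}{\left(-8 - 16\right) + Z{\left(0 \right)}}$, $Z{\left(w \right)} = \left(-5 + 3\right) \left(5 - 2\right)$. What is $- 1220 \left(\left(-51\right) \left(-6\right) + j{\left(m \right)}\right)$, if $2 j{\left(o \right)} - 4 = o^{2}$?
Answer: $- \frac{33818461}{90} \approx -3.7576 \cdot 10^{5}$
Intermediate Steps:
$Z{\left(w \right)} = -6$ ($Z{\left(w \right)} = \left(-2\right) 3 = -6$)
$m = - \frac{1}{30}$ ($m = \frac{1}{\left(-8 - 16\right) - 6} = \frac{1}{-24 - 6} = \frac{1}{-30} = - \frac{1}{30} \approx -0.033333$)
$j{\left(o \right)} = 2 + \frac{o^{2}}{2}$
$- 1220 \left(\left(-51\right) \left(-6\right) + j{\left(m \right)}\right) = - 1220 \left(\left(-51\right) \left(-6\right) + \left(2 + \frac{\left(- \frac{1}{30}\right)^{2}}{2}\right)\right) = - 1220 \left(306 + \left(2 + \frac{1}{2} \cdot \frac{1}{900}\right)\right) = - 1220 \left(306 + \left(2 + \frac{1}{1800}\right)\right) = - 1220 \left(306 + \frac{3601}{1800}\right) = \left(-1220\right) \frac{554401}{1800} = - \frac{33818461}{90}$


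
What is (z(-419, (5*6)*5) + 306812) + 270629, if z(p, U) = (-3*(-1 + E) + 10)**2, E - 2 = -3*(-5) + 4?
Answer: 579941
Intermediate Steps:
E = 21 (E = 2 + (-3*(-5) + 4) = 2 + (15 + 4) = 2 + 19 = 21)
z(p, U) = 2500 (z(p, U) = (-3*(-1 + 21) + 10)**2 = (-3*20 + 10)**2 = (-60 + 10)**2 = (-50)**2 = 2500)
(z(-419, (5*6)*5) + 306812) + 270629 = (2500 + 306812) + 270629 = 309312 + 270629 = 579941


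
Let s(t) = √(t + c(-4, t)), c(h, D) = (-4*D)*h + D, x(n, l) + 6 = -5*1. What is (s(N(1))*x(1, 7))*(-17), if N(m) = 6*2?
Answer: 1122*√6 ≈ 2748.3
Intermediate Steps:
x(n, l) = -11 (x(n, l) = -6 - 5*1 = -6 - 5 = -11)
c(h, D) = D - 4*D*h (c(h, D) = -4*D*h + D = D - 4*D*h)
N(m) = 12
s(t) = 3*√2*√t (s(t) = √(t + t*(1 - 4*(-4))) = √(t + t*(1 + 16)) = √(t + t*17) = √(t + 17*t) = √(18*t) = 3*√2*√t)
(s(N(1))*x(1, 7))*(-17) = ((3*√2*√12)*(-11))*(-17) = ((3*√2*(2*√3))*(-11))*(-17) = ((6*√6)*(-11))*(-17) = -66*√6*(-17) = 1122*√6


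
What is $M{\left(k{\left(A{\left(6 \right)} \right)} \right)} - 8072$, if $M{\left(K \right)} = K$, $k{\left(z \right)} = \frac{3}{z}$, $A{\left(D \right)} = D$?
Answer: $- \frac{16143}{2} \approx -8071.5$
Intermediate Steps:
$M{\left(k{\left(A{\left(6 \right)} \right)} \right)} - 8072 = \frac{3}{6} - 8072 = 3 \cdot \frac{1}{6} - 8072 = \frac{1}{2} - 8072 = - \frac{16143}{2}$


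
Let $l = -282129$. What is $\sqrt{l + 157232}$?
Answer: $i \sqrt{124897} \approx 353.41 i$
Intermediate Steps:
$\sqrt{l + 157232} = \sqrt{-282129 + 157232} = \sqrt{-124897} = i \sqrt{124897}$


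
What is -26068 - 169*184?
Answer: -57164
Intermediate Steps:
-26068 - 169*184 = -26068 - 1*31096 = -26068 - 31096 = -57164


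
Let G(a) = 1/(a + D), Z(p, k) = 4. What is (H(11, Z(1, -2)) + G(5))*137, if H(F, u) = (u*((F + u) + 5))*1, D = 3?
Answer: 87817/8 ≈ 10977.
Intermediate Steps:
G(a) = 1/(3 + a) (G(a) = 1/(a + 3) = 1/(3 + a))
H(F, u) = u*(5 + F + u) (H(F, u) = (u*(5 + F + u))*1 = u*(5 + F + u))
(H(11, Z(1, -2)) + G(5))*137 = (4*(5 + 11 + 4) + 1/(3 + 5))*137 = (4*20 + 1/8)*137 = (80 + ⅛)*137 = (641/8)*137 = 87817/8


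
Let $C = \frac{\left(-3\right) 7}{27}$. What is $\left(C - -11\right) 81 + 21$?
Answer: $849$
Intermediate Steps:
$C = - \frac{7}{9}$ ($C = \left(-21\right) \frac{1}{27} = - \frac{7}{9} \approx -0.77778$)
$\left(C - -11\right) 81 + 21 = \left(- \frac{7}{9} - -11\right) 81 + 21 = \left(- \frac{7}{9} + 11\right) 81 + 21 = \frac{92}{9} \cdot 81 + 21 = 828 + 21 = 849$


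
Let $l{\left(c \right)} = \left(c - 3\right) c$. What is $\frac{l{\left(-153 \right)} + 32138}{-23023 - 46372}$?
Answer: $- \frac{56006}{69395} \approx -0.80706$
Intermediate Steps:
$l{\left(c \right)} = c \left(-3 + c\right)$ ($l{\left(c \right)} = \left(-3 + c\right) c = c \left(-3 + c\right)$)
$\frac{l{\left(-153 \right)} + 32138}{-23023 - 46372} = \frac{- 153 \left(-3 - 153\right) + 32138}{-23023 - 46372} = \frac{\left(-153\right) \left(-156\right) + 32138}{-69395} = \left(23868 + 32138\right) \left(- \frac{1}{69395}\right) = 56006 \left(- \frac{1}{69395}\right) = - \frac{56006}{69395}$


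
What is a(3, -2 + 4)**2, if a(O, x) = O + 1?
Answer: 16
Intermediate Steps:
a(O, x) = 1 + O
a(3, -2 + 4)**2 = (1 + 3)**2 = 4**2 = 16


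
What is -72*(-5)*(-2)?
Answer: -720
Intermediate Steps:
-72*(-5)*(-2) = -18*(-20)*(-2) = 360*(-2) = -720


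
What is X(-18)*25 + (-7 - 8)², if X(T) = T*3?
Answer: -1125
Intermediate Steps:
X(T) = 3*T
X(-18)*25 + (-7 - 8)² = (3*(-18))*25 + (-7 - 8)² = -54*25 + (-15)² = -1350 + 225 = -1125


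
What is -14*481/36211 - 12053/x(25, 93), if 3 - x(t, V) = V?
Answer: 62263589/465570 ≈ 133.74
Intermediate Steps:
x(t, V) = 3 - V
-14*481/36211 - 12053/x(25, 93) = -14*481/36211 - 12053/(3 - 1*93) = -6734*1/36211 - 12053/(3 - 93) = -962/5173 - 12053/(-90) = -962/5173 - 12053*(-1/90) = -962/5173 + 12053/90 = 62263589/465570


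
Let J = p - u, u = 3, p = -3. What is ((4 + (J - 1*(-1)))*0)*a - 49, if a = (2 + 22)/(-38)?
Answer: -49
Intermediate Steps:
J = -6 (J = -3 - 1*3 = -3 - 3 = -6)
a = -12/19 (a = 24*(-1/38) = -12/19 ≈ -0.63158)
((4 + (J - 1*(-1)))*0)*a - 49 = ((4 + (-6 - 1*(-1)))*0)*(-12/19) - 49 = ((4 + (-6 + 1))*0)*(-12/19) - 49 = ((4 - 5)*0)*(-12/19) - 49 = -1*0*(-12/19) - 49 = 0*(-12/19) - 49 = 0 - 49 = -49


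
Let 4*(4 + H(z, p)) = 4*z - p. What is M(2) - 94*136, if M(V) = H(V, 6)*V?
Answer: -12791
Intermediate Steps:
H(z, p) = -4 + z - p/4 (H(z, p) = -4 + (4*z - p)/4 = -4 + (-p + 4*z)/4 = -4 + (z - p/4) = -4 + z - p/4)
M(V) = V*(-11/2 + V) (M(V) = (-4 + V - ¼*6)*V = (-4 + V - 3/2)*V = (-11/2 + V)*V = V*(-11/2 + V))
M(2) - 94*136 = (½)*2*(-11 + 2*2) - 94*136 = (½)*2*(-11 + 4) - 12784 = (½)*2*(-7) - 12784 = -7 - 12784 = -12791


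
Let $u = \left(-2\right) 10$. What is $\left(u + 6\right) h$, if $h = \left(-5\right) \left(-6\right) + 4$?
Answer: $-476$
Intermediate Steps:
$u = -20$
$h = 34$ ($h = 30 + 4 = 34$)
$\left(u + 6\right) h = \left(-20 + 6\right) 34 = \left(-14\right) 34 = -476$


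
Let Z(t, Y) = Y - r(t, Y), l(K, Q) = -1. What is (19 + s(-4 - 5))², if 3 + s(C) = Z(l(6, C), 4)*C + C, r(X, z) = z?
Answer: 49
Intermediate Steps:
Z(t, Y) = 0 (Z(t, Y) = Y - Y = 0)
s(C) = -3 + C (s(C) = -3 + (0*C + C) = -3 + (0 + C) = -3 + C)
(19 + s(-4 - 5))² = (19 + (-3 + (-4 - 5)))² = (19 + (-3 - 9))² = (19 - 12)² = 7² = 49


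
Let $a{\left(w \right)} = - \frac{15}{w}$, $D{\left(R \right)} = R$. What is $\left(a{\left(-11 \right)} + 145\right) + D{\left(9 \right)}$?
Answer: $\frac{1709}{11} \approx 155.36$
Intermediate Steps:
$\left(a{\left(-11 \right)} + 145\right) + D{\left(9 \right)} = \left(- \frac{15}{-11} + 145\right) + 9 = \left(\left(-15\right) \left(- \frac{1}{11}\right) + 145\right) + 9 = \left(\frac{15}{11} + 145\right) + 9 = \frac{1610}{11} + 9 = \frac{1709}{11}$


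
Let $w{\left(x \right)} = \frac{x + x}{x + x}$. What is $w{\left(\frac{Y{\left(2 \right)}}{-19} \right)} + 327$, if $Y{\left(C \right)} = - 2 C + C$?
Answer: $328$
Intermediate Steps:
$Y{\left(C \right)} = - C$
$w{\left(x \right)} = 1$ ($w{\left(x \right)} = \frac{2 x}{2 x} = 2 x \frac{1}{2 x} = 1$)
$w{\left(\frac{Y{\left(2 \right)}}{-19} \right)} + 327 = 1 + 327 = 328$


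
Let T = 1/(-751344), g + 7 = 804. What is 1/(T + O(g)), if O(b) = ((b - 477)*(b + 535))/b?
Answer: 598821168/320252865763 ≈ 0.0018698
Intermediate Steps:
g = 797 (g = -7 + 804 = 797)
T = -1/751344 ≈ -1.3309e-6
O(b) = (-477 + b)*(535 + b)/b (O(b) = ((-477 + b)*(535 + b))/b = (-477 + b)*(535 + b)/b)
1/(T + O(g)) = 1/(-1/751344 + (58 + 797 - 255195/797)) = 1/(-1/751344 + 426240/797) = 1/(320252865763/598821168) = 598821168/320252865763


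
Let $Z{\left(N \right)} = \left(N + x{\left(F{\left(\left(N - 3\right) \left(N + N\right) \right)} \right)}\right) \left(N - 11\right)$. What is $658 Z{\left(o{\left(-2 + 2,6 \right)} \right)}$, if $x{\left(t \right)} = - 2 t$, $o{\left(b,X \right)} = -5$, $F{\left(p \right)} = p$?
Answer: $1737120$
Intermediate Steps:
$Z{\left(N \right)} = \left(-11 + N\right) \left(N - 4 N \left(-3 + N\right)\right)$ ($Z{\left(N \right)} = \left(N - 2 \left(N - 3\right) \left(N + N\right)\right) \left(N - 11\right) = \left(N - 2 \left(-3 + N\right) 2 N\right) \left(-11 + N\right) = \left(N - 2 \cdot 2 N \left(-3 + N\right)\right) \left(-11 + N\right) = \left(N - 4 N \left(-3 + N\right)\right) \left(-11 + N\right) = \left(-11 + N\right) \left(N - 4 N \left(-3 + N\right)\right)$)
$658 Z{\left(o{\left(-2 + 2,6 \right)} \right)} = 658 \left(- 5 \left(-143 - 4 \left(-5\right)^{2} + 57 \left(-5\right)\right)\right) = 658 \left(- 5 \left(-143 - 100 - 285\right)\right) = 658 \left(\left(-5\right) \left(-528\right)\right) = 658 \cdot 2640 = 1737120$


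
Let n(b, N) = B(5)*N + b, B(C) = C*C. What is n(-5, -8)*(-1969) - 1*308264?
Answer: 95381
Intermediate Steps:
B(C) = C²
n(b, N) = b + 25*N (n(b, N) = 5²*N + b = 25*N + b = b + 25*N)
n(-5, -8)*(-1969) - 1*308264 = (-5 + 25*(-8))*(-1969) - 1*308264 = (-5 - 200)*(-1969) - 308264 = -205*(-1969) - 308264 = 403645 - 308264 = 95381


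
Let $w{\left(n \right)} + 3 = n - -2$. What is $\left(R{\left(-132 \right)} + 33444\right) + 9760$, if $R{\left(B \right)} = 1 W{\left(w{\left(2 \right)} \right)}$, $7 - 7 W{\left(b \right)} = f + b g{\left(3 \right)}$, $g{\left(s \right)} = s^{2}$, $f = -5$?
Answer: $\frac{302431}{7} \approx 43204.0$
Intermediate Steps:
$w{\left(n \right)} = -1 + n$ ($w{\left(n \right)} = -3 + \left(n - -2\right) = -3 + \left(n + 2\right) = -3 + \left(2 + n\right) = -1 + n$)
$W{\left(b \right)} = \frac{12}{7} - \frac{9 b}{7}$ ($W{\left(b \right)} = 1 - \frac{-5 + b 3^{2}}{7} = 1 - \frac{-5 + b 9}{7} = 1 - \frac{-5 + 9 b}{7} = 1 - \left(- \frac{5}{7} + \frac{9 b}{7}\right) = \frac{12}{7} - \frac{9 b}{7}$)
$R{\left(B \right)} = \frac{3}{7}$ ($R{\left(B \right)} = 1 \left(\frac{12}{7} - \frac{9 \left(-1 + 2\right)}{7}\right) = 1 \left(\frac{12}{7} - \frac{9}{7}\right) = 1 \cdot \frac{3}{7} = \frac{3}{7}$)
$\left(R{\left(-132 \right)} + 33444\right) + 9760 = \left(\frac{3}{7} + 33444\right) + 9760 = \frac{234111}{7} + 9760 = \frac{302431}{7}$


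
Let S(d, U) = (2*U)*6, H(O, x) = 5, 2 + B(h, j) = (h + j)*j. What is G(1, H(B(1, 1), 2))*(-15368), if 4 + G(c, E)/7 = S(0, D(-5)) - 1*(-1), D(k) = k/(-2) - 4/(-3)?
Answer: -4625768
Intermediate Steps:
B(h, j) = -2 + j*(h + j) (B(h, j) = -2 + (h + j)*j = -2 + j*(h + j))
D(k) = 4/3 - k/2 (D(k) = k*(-½) - 4*(-⅓) = -k/2 + 4/3 = 4/3 - k/2)
S(d, U) = 12*U
G(c, E) = 301 (G(c, E) = -28 + 7*(12*(4/3 - ½*(-5)) - 1*(-1)) = -28 + 7*(12*(4/3 + 5/2) + 1) = -28 + 7*(12*(23/6) + 1) = -28 + 7*(46 + 1) = -28 + 7*47 = -28 + 329 = 301)
G(1, H(B(1, 1), 2))*(-15368) = 301*(-15368) = -4625768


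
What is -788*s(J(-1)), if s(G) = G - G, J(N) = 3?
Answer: 0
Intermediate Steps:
s(G) = 0
-788*s(J(-1)) = -788*0 = 0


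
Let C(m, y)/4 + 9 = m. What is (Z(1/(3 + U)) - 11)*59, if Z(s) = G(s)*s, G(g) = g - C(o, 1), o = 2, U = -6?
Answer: -10738/9 ≈ -1193.1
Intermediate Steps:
C(m, y) = -36 + 4*m
G(g) = 28 + g (G(g) = g - (-36 + 4*2) = g - (-36 + 8) = g - 1*(-28) = g + 28 = 28 + g)
Z(s) = s*(28 + s) (Z(s) = (28 + s)*s = s*(28 + s))
(Z(1/(3 + U)) - 11)*59 = ((28 + 1/(3 - 6))/(3 - 6) - 11)*59 = ((28 + 1/(-3))/(-3) - 11)*59 = (-(28 - 1/3)/3 - 11)*59 = (-1/3*83/3 - 11)*59 = (-83/9 - 11)*59 = -182/9*59 = -10738/9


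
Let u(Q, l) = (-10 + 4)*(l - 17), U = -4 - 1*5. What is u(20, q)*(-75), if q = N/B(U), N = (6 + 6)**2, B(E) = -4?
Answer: -23850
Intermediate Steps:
U = -9 (U = -4 - 5 = -9)
N = 144 (N = 12**2 = 144)
q = -36 (q = 144/(-4) = 144*(-1/4) = -36)
u(Q, l) = 102 - 6*l (u(Q, l) = -6*(-17 + l) = 102 - 6*l)
u(20, q)*(-75) = (102 - 6*(-36))*(-75) = (102 + 216)*(-75) = 318*(-75) = -23850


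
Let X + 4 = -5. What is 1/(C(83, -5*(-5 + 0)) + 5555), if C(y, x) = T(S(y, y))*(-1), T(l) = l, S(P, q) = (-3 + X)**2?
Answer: 1/5411 ≈ 0.00018481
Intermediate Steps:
X = -9 (X = -4 - 5 = -9)
S(P, q) = 144 (S(P, q) = (-3 - 9)**2 = (-12)**2 = 144)
C(y, x) = -144 (C(y, x) = 144*(-1) = -144)
1/(C(83, -5*(-5 + 0)) + 5555) = 1/(-144 + 5555) = 1/5411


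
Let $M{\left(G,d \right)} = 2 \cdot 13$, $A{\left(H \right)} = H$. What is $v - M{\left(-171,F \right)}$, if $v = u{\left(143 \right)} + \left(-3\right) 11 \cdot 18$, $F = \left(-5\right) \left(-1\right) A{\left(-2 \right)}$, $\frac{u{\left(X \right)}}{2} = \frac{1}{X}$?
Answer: $- \frac{88658}{143} \approx -619.99$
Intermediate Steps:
$u{\left(X \right)} = \frac{2}{X}$
$F = -10$ ($F = \left(-5\right) \left(-1\right) \left(-2\right) = 5 \left(-2\right) = -10$)
$v = - \frac{84940}{143}$ ($v = \frac{2}{143} + \left(-3\right) 11 \cdot 18 = 2 \cdot \frac{1}{143} - 594 = \frac{2}{143} - 594 = - \frac{84940}{143} \approx -593.99$)
$M{\left(G,d \right)} = 26$
$v - M{\left(-171,F \right)} = - \frac{84940}{143} - 26 = - \frac{88658}{143}$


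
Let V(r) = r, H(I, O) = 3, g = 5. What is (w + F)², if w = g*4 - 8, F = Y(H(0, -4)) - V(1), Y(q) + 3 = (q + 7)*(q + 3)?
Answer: 4624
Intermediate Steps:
Y(q) = -3 + (3 + q)*(7 + q) (Y(q) = -3 + (q + 7)*(q + 3) = -3 + (7 + q)*(3 + q) = -3 + (3 + q)*(7 + q))
F = 56 (F = (18 + 3² + 10*3) - 1*1 = (18 + 9 + 30) - 1 = 57 - 1 = 56)
w = 12 (w = 5*4 - 8 = 20 - 8 = 12)
(w + F)² = (12 + 56)² = 68² = 4624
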